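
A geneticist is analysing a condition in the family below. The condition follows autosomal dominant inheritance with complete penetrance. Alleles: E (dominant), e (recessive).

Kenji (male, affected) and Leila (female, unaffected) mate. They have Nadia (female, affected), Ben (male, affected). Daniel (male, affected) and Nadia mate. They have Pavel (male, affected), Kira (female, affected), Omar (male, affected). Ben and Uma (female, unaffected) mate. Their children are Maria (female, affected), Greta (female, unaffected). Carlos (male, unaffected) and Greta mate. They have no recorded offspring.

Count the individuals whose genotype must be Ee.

Obligate heterozygotes: Nadia is affected so carries E and received e from Leila (ee), so Nadia is Ee; Ben is affected so carries E and received e from Leila (ee), so Ben is Ee; Maria is affected so carries E and received e from Uma (ee), so Maria is Ee.
Every other individual is either homozygous by phenotype or has at least one consistent homozygous assignment, so the count is 3.

3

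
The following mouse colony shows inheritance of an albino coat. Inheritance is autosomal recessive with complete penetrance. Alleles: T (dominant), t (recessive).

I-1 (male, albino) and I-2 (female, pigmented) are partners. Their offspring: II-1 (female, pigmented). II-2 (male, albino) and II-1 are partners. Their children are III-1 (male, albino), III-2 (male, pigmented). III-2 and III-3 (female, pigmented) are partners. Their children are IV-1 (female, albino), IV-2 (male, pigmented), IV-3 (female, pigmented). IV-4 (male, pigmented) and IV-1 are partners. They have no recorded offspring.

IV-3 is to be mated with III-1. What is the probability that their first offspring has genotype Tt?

III-2 is pigmented so carries T and received t from II-2 (tt), so III-2 is Tt.
III-3 is pigmented so carries T and passed t to IV-1 (tt), so III-3 is Tt.
IV-3 is a pigmented offspring of III-2 (Tt) × III-3 (Tt), whose cross gives 1/4 TT : 1/2 Tt : 1/4 tt; conditioning on being pigmented, IV-3 is TT with probability 1/3, Tt with probability 2/3.
III-1 is albino, so III-1 is tt.
Summing over parental genotype combinations, P(offspring has genotype Tt) = 1/3·1 + 2/3·1/2 = 2/3.

2/3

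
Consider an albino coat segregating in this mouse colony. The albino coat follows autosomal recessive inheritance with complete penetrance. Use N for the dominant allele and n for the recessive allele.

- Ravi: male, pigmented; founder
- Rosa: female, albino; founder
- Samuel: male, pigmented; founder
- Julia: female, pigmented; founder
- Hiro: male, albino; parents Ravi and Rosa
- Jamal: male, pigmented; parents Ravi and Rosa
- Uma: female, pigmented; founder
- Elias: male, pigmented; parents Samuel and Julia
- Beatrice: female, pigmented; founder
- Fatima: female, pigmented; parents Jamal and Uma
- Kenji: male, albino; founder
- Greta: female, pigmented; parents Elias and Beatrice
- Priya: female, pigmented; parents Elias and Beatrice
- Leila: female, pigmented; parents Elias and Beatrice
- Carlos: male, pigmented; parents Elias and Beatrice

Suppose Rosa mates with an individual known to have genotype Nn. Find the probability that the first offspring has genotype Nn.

1/2

Rosa is albino, so Rosa is nn.
The cross gives 1/2 Nn : 1/2 nn, so P(offspring has genotype Nn) = 1/2.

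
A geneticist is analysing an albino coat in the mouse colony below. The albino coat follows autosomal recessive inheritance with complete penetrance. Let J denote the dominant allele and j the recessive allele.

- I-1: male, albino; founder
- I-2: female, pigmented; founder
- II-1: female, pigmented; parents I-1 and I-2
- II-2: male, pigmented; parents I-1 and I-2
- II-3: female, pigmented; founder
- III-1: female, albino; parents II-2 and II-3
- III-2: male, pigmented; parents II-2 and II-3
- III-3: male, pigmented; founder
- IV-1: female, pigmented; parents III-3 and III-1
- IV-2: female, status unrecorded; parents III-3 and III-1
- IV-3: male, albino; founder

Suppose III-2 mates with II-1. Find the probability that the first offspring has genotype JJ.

1/3

II-2 is pigmented so carries J and received j from I-1 (jj), so II-2 is Jj.
II-3 is pigmented so carries J and passed j to III-1 (jj), so II-3 is Jj.
III-2 is a pigmented offspring of II-2 (Jj) × II-3 (Jj), whose cross gives 1/4 JJ : 1/2 Jj : 1/4 jj; conditioning on being pigmented, III-2 is JJ with probability 1/3, Jj with probability 2/3.
II-1 is pigmented so carries J and received j from I-1 (jj), so II-1 is Jj.
Summing over parental genotype combinations, P(offspring has genotype JJ) = 1/3·1/2 + 2/3·1/4 = 1/3.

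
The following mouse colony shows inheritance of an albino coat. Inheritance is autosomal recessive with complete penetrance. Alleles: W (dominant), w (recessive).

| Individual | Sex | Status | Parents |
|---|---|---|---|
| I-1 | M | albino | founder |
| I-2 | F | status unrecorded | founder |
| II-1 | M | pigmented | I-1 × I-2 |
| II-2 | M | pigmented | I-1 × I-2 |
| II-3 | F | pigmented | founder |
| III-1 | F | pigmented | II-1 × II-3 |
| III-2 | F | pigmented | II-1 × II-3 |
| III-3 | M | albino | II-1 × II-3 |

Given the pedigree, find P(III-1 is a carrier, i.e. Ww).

2/3

II-1 is pigmented so carries W and received w from I-1 (ww), so II-1 is Ww.
II-3 is pigmented so carries W and passed w to III-3 (ww), so II-3 is Ww.
Their cross gives offspring ratios 1/4 WW : 1/2 Ww : 1/4 ww. Conditioning on III-1 being pigmented, P(Ww) = 1/2 / 3/4 = 2/3.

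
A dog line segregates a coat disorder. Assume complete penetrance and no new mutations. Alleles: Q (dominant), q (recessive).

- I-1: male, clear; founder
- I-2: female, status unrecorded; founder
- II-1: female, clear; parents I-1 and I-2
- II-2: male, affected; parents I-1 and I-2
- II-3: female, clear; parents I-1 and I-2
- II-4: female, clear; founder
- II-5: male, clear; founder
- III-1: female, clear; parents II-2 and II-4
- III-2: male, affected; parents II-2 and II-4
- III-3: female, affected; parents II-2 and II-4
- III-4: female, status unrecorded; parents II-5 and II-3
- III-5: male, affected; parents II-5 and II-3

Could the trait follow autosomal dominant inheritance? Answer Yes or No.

No

Under autosomal dominant, III-5 (affected, male) cannot arise from II-5 (clear) × II-3 (clear).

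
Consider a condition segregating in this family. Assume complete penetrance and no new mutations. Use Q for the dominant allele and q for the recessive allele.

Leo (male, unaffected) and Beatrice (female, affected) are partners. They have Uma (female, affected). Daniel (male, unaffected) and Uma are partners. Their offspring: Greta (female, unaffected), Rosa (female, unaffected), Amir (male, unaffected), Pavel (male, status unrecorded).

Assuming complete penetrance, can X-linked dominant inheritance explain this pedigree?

Yes

A consistent assignment under X-linked dominant exists: Leo X^q Y, Beatrice X^Q X^Q, Uma X^Q X^q, Daniel X^q Y, Greta X^q X^q, Rosa X^q X^q, Amir X^q Y, Pavel X^Q Y.
In this assignment every recorded phenotype matches its genotype and every non-founder's genotype is obtainable from its parents' genotypes, so the pedigree is consistent.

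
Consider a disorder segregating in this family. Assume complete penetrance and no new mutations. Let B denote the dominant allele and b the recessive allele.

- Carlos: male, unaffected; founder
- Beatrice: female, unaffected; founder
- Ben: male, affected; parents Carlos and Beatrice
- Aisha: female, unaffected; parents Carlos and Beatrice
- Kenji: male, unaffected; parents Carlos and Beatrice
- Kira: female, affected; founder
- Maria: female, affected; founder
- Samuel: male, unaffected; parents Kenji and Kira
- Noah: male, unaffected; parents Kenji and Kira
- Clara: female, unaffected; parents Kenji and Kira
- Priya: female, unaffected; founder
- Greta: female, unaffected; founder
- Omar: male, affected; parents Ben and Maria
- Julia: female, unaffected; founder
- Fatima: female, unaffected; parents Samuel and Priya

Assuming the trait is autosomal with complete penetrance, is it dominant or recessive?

Carlos and Beatrice are both unaffected yet have an affected child Ben. Under dominance, an affected child requires at least one affected parent, so the trait cannot be dominant.

recessive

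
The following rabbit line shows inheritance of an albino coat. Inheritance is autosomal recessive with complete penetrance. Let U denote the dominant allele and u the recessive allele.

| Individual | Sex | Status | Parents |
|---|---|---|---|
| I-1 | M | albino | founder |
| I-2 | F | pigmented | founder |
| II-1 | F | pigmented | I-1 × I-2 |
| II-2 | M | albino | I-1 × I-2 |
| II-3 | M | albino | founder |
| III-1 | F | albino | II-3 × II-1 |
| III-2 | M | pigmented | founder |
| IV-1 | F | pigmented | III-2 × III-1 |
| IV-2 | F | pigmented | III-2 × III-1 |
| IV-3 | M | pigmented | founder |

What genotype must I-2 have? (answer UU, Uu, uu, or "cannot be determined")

From phenotype alone, I-2 is UU or Uu.
I-2 is pigmented so carries U and passed u to II-2 (uu), so I-2 is Uu.

Uu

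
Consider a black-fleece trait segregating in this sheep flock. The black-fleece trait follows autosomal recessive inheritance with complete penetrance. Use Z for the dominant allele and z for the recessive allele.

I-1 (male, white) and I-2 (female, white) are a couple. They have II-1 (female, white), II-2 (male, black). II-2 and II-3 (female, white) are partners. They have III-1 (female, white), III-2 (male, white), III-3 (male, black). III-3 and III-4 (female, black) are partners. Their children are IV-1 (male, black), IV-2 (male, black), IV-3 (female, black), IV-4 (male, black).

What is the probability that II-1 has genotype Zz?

2/3

I-1 is white so carries Z and passed z to II-2 (zz), so I-1 is Zz.
I-2 is white so carries Z and passed z to II-2 (zz), so I-2 is Zz.
Their cross gives offspring ratios 1/4 ZZ : 1/2 Zz : 1/4 zz. Conditioning on II-1 being white, P(Zz) = 1/2 / 3/4 = 2/3.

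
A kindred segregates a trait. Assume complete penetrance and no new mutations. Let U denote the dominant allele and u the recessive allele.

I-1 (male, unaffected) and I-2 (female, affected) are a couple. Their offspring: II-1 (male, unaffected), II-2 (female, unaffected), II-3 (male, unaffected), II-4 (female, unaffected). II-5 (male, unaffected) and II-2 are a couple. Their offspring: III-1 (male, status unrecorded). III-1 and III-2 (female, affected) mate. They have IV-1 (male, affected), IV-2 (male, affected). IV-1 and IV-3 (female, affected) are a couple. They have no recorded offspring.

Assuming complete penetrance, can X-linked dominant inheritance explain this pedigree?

Yes

A consistent assignment under X-linked dominant exists: I-1 X^u Y, I-2 X^U X^u, II-1 X^u Y, II-2 X^u X^u, II-3 X^u Y, II-4 X^u X^u, II-5 X^u Y, III-1 X^u Y, III-2 X^U X^U, IV-1 X^U Y, IV-2 X^U Y, IV-3 X^U X^U.
In this assignment every recorded phenotype matches its genotype and every non-founder's genotype is obtainable from its parents' genotypes, so the pedigree is consistent.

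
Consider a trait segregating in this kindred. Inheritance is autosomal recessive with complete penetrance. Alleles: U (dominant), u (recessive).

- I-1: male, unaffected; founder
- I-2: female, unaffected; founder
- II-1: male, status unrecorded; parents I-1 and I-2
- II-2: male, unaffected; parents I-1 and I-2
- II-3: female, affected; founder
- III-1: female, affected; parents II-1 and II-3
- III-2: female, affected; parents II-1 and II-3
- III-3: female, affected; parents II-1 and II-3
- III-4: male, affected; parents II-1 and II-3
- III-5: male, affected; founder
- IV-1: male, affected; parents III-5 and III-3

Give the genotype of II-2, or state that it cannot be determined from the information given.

II-2's phenotype allows UU or Uu, and no parent or child forces a single allele at both positions; consistent genotype assignments exist with II-2 as UU or Uu.

cannot be determined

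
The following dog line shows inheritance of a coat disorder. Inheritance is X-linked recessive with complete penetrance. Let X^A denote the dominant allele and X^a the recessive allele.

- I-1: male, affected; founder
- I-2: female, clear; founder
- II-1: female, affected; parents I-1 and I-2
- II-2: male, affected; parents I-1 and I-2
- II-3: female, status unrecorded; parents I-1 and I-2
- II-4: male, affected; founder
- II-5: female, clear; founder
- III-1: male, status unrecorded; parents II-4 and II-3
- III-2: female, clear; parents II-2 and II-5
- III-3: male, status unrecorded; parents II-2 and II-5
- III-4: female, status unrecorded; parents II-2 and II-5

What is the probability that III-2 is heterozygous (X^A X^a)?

III-2 is clear so carries A and received a from II-2 (X^a Y), so III-2 is X^A X^a, giving P(X^A X^a) = 1.

1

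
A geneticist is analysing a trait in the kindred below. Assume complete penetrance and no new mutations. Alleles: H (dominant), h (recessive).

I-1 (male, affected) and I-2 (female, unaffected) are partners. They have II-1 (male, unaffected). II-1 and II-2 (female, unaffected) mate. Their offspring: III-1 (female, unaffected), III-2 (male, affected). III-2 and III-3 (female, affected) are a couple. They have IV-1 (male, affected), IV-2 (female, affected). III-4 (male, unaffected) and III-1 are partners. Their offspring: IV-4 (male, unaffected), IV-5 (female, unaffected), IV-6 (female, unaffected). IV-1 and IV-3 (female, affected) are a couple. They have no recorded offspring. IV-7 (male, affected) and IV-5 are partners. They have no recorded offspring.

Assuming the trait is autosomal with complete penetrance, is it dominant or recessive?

II-1 and II-2 are both unaffected yet have an affected child III-2. Under dominance, an affected child requires at least one affected parent, so the trait cannot be dominant.

recessive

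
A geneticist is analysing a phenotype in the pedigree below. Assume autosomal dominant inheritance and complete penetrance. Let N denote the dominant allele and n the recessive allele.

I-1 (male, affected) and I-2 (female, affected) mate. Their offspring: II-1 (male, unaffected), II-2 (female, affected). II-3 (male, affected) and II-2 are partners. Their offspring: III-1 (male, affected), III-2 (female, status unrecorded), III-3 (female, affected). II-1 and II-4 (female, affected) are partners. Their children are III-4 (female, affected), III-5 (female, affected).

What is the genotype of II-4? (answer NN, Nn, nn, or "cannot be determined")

cannot be determined

II-4's phenotype allows NN or Nn, and no parent or child forces a single allele at both positions; consistent genotype assignments exist with II-4 as NN or Nn.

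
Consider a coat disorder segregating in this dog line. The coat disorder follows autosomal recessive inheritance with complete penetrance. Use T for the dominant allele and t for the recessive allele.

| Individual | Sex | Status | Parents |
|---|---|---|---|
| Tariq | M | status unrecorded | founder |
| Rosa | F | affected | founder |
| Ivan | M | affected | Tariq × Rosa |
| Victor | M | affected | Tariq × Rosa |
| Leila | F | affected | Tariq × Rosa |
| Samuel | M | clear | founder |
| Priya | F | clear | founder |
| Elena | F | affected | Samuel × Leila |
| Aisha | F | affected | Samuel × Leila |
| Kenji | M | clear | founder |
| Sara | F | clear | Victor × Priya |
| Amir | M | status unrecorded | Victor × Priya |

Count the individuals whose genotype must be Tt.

Obligate heterozygotes: Samuel is clear so carries T and passed t to Elena (tt), so Samuel is Tt; Sara is clear so carries T and received t from Victor (tt), so Sara is Tt.
Every other individual is either homozygous by phenotype or has at least one consistent homozygous assignment, so the count is 2.

2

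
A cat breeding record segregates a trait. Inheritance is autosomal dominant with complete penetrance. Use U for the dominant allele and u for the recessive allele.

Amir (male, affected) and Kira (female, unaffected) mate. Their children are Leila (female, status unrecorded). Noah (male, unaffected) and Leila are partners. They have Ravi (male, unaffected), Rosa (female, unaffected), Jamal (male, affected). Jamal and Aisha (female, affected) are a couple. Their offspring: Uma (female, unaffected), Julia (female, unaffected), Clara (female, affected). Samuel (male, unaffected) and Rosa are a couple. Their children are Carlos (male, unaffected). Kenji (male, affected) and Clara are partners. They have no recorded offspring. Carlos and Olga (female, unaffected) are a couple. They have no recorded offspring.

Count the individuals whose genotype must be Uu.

3

Obligate heterozygotes: Leila passed U to Jamal (Uu, whose u came from Noah) and received u from Kira (uu), so Leila is Uu; Jamal is affected so carries U and received u from Noah (uu), so Jamal is Uu; Aisha is affected so carries U and passed u to Uma (uu), so Aisha is Uu.
Every other individual is either homozygous by phenotype or has at least one consistent homozygous assignment, so the count is 3.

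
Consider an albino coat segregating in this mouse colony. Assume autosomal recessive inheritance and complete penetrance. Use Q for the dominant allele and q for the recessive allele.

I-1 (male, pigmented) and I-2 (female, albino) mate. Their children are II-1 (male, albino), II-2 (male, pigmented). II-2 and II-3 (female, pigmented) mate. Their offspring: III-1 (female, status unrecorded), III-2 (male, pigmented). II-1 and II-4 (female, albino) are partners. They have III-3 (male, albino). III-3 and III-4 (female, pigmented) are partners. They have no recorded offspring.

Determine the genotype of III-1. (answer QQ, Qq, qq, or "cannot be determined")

cannot be determined

III-1's phenotype is unrecorded, and no parent or child forces a single allele at both positions; consistent genotype assignments exist with III-1 as QQ or Qq or qq.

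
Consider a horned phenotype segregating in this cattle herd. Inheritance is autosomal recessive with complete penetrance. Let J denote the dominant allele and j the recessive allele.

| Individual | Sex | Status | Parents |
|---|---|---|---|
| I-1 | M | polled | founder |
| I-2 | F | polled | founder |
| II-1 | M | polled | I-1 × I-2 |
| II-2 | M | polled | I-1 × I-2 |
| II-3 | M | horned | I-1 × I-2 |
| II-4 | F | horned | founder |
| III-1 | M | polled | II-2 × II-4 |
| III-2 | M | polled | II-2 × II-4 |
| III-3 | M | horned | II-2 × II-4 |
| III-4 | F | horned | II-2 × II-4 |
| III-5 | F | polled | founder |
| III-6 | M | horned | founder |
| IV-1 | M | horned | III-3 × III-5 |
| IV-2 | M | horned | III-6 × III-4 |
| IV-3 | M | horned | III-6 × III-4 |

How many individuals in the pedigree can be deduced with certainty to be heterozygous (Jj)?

Obligate heterozygotes: I-1 is polled so carries J and passed j to II-3 (jj), so I-1 is Jj; I-2 is polled so carries J and passed j to II-3 (jj), so I-2 is Jj; II-2 is polled so carries J and passed j to III-3 (jj), so II-2 is Jj; III-1 is polled so carries J and received j from II-4 (jj), so III-1 is Jj; III-2 is polled so carries J and received j from II-4 (jj), so III-2 is Jj; III-5 is polled so carries J and passed j to IV-1 (jj), so III-5 is Jj.
Every other individual is either homozygous by phenotype or has at least one consistent homozygous assignment, so the count is 6.

6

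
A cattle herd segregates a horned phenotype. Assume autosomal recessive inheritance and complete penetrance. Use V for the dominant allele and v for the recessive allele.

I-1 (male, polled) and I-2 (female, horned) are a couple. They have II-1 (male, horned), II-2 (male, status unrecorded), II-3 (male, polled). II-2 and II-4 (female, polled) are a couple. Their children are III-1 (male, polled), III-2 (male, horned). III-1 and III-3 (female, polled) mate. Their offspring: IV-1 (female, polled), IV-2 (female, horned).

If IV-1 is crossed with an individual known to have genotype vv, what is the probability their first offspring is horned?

III-1 is polled so carries V and passed v to IV-2 (vv), so III-1 is Vv.
III-3 is polled so carries V and passed v to IV-2 (vv), so III-3 is Vv.
IV-1 is a polled offspring of III-1 (Vv) × III-3 (Vv), whose cross gives 1/4 VV : 1/2 Vv : 1/4 vv; conditioning on being polled, IV-1 is VV with probability 1/3, Vv with probability 2/3.
Summing over parental genotype combinations, P(offspring is horned) = 2/3·1/2 = 1/3.

1/3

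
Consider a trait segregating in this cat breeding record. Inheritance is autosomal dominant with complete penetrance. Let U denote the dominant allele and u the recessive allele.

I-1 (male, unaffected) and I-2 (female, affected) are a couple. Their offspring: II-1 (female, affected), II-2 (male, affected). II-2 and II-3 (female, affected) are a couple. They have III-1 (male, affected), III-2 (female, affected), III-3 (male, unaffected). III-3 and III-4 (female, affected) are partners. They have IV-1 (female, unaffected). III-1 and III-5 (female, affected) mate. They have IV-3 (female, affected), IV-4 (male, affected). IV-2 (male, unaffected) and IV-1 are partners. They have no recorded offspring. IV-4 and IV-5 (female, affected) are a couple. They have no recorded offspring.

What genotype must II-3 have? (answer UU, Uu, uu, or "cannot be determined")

From phenotype alone, II-3 is UU or Uu.
II-3 is affected so carries U and passed u to III-3 (uu), so II-3 is Uu.

Uu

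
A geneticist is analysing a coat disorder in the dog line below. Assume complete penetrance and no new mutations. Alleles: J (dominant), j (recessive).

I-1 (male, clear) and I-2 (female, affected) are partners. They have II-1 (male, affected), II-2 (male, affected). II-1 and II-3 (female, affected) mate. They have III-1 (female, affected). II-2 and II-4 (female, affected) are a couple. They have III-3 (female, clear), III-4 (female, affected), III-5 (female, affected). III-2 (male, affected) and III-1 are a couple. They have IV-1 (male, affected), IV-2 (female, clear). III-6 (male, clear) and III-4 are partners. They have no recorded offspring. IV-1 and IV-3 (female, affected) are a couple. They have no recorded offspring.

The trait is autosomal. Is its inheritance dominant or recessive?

dominant

II-2 and II-4 are both affected yet have a clear child III-3. Under a recessive model two affected parents are homozygous and every child would be affected, so the trait cannot be recessive.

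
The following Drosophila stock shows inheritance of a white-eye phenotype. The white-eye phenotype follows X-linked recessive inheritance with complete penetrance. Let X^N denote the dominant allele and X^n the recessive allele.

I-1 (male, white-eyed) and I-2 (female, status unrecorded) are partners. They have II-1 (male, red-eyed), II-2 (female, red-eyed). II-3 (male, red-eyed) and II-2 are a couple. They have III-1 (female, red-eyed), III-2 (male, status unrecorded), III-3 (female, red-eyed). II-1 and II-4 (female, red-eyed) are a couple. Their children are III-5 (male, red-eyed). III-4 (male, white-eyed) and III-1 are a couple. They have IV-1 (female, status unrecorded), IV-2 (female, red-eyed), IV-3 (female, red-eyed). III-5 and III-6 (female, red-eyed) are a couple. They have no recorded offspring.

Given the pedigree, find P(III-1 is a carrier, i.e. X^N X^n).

1/5

II-3 is red-eyed, so II-3 is X^N Y.
II-2 is red-eyed so carries N and received n from I-1 (X^n Y), so II-2 is X^N X^n.
Their cross gives offspring ratios 1/2 X^N X^N : 1/2 X^N X^n. Conditioning on III-1 being red-eyed, P(X^N X^n) = 1/2 / 1 = 1/2 before taking III-1's own offspring into account.
III-4 is white-eyed, so III-4 is X^n Y.
Now use III-1's offspring. Probability of each recorded status — red-eyed daughter IV-2: 1/2 if III-1 is X^N X^n, 1 if X^N X^N; red-eyed daughter IV-3: 1/2 if III-1 is X^N X^n, 1 if X^N X^N. (IV-1: equally likely either way, so uninformative.)
Bayes: P(X^N X^n) = 1/2·1/4 / (1/2·1/4 + 1/2·1) = 1/5.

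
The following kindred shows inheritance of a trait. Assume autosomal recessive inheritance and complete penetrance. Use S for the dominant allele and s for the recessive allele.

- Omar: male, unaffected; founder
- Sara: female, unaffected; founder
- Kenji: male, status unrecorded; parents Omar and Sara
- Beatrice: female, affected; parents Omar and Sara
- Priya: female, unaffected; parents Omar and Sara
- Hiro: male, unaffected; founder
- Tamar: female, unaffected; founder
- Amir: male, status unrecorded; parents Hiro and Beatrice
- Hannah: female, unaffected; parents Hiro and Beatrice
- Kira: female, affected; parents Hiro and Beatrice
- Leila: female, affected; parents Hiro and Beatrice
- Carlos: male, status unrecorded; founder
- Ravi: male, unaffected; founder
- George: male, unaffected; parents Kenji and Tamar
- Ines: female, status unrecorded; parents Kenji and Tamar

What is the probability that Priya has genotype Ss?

Omar is unaffected so carries S and passed s to Beatrice (ss), so Omar is Ss.
Sara is unaffected so carries S and passed s to Beatrice (ss), so Sara is Ss.
Their cross gives offspring ratios 1/4 SS : 1/2 Ss : 1/4 ss. Conditioning on Priya being unaffected, P(Ss) = 1/2 / 3/4 = 2/3.

2/3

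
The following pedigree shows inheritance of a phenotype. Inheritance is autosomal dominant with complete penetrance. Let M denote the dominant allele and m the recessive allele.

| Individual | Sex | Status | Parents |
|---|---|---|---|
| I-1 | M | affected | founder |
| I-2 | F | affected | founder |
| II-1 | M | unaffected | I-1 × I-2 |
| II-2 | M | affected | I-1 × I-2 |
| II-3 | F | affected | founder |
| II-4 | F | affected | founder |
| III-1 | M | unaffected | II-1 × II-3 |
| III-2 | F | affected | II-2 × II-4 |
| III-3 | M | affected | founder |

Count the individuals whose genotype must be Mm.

Obligate heterozygotes: I-1 is affected so carries M and passed m to II-1 (mm), so I-1 is Mm; I-2 is affected so carries M and passed m to II-1 (mm), so I-2 is Mm; II-3 is affected so carries M and passed m to III-1 (mm), so II-3 is Mm.
Every other individual is either homozygous by phenotype or has at least one consistent homozygous assignment, so the count is 3.

3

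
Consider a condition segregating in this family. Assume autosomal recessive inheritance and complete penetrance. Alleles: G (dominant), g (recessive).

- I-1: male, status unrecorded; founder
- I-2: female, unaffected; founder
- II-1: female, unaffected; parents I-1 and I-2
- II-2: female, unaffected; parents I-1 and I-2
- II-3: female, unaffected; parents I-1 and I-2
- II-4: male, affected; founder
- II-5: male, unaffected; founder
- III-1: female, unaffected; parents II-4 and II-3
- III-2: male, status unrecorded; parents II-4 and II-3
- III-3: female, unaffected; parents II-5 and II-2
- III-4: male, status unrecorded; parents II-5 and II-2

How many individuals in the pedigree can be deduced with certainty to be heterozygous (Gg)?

1

Obligate heterozygotes: III-1 is unaffected so carries G and received g from II-4 (gg), so III-1 is Gg.
Every other individual is either homozygous by phenotype or has at least one consistent homozygous assignment, so the count is 1.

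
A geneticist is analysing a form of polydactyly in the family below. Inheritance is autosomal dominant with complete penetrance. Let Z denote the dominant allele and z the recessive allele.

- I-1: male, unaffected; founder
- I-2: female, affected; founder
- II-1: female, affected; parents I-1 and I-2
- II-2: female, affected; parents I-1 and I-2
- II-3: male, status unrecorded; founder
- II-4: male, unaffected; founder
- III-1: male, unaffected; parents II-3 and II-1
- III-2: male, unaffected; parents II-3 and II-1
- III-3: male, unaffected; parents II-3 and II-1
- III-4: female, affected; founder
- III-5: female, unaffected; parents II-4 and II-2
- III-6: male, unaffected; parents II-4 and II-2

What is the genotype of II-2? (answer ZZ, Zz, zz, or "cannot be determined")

From phenotype alone, II-2 is ZZ or Zz.
II-2 is affected so carries Z and received z from I-1 (zz), so II-2 is Zz.

Zz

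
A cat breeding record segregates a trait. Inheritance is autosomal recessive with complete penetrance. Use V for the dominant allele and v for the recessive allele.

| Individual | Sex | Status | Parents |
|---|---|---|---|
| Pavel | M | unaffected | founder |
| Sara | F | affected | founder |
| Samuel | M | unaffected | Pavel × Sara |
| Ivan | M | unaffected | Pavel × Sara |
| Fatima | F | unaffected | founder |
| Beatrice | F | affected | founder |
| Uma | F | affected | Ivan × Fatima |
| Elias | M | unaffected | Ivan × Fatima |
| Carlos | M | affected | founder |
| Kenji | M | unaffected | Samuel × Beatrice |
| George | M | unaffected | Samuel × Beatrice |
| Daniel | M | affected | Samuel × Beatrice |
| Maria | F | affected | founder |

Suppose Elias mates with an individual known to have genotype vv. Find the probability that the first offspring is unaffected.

2/3

Ivan is unaffected so carries V and received v from Sara (vv), so Ivan is Vv.
Fatima is unaffected so carries V and passed v to Uma (vv), so Fatima is Vv.
Elias is an unaffected offspring of Ivan (Vv) × Fatima (Vv), whose cross gives 1/4 VV : 1/2 Vv : 1/4 vv; conditioning on being unaffected, Elias is VV with probability 1/3, Vv with probability 2/3.
Summing over parental genotype combinations, P(offspring is unaffected) = 1/3·1 + 2/3·1/2 = 2/3.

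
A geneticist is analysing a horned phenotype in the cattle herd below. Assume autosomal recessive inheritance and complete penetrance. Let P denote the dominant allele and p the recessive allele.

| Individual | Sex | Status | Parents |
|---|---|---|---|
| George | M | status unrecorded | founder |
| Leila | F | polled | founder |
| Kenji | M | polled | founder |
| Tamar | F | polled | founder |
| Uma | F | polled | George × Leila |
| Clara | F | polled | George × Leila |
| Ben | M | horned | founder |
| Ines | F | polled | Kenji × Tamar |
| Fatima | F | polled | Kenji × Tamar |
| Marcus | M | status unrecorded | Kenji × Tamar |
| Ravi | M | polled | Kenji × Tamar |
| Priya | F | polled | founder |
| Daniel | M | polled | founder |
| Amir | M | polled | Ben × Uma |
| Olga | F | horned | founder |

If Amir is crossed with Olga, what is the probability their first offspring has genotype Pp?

Amir is polled so carries P and received p from Ben (pp), so Amir is Pp.
Olga is horned, so Olga is pp.
The cross gives 1/2 Pp : 1/2 pp, so P(offspring has genotype Pp) = 1/2.

1/2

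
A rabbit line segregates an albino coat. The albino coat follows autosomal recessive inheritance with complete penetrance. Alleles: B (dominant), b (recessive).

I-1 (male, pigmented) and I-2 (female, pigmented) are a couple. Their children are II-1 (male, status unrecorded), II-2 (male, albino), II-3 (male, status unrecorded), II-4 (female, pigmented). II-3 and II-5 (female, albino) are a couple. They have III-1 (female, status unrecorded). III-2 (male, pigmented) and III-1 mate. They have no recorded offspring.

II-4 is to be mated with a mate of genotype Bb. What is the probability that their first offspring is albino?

I-1 is pigmented so carries B and passed b to II-2 (bb), so I-1 is Bb.
I-2 is pigmented so carries B and passed b to II-2 (bb), so I-2 is Bb.
II-4 is a pigmented offspring of I-1 (Bb) × I-2 (Bb), whose cross gives 1/4 BB : 1/2 Bb : 1/4 bb; conditioning on being pigmented, II-4 is BB with probability 1/3, Bb with probability 2/3.
Summing over parental genotype combinations, P(offspring is albino) = 2/3·1/4 = 1/6.

1/6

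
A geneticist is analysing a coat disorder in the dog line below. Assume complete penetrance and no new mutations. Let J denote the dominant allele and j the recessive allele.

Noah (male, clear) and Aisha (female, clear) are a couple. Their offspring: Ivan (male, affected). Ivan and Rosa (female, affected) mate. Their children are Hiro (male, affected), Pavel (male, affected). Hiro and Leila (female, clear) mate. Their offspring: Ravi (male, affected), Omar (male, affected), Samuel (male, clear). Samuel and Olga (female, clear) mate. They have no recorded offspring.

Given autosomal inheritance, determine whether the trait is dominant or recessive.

Noah and Aisha are both clear yet have an affected child Ivan. Under dominance, an affected child requires at least one affected parent, so the trait cannot be dominant.

recessive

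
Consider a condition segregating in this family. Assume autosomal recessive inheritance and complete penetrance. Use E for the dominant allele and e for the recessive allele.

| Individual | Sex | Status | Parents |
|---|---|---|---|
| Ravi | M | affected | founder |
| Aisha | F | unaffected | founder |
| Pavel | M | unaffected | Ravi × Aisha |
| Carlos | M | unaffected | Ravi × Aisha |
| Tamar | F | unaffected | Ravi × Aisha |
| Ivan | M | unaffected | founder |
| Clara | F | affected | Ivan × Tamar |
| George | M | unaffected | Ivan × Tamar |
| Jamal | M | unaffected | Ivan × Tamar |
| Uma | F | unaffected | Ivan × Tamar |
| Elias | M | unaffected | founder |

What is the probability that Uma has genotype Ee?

Ivan is unaffected so carries E and passed e to Clara (ee), so Ivan is Ee.
Tamar is unaffected so carries E and received e from Ravi (ee), so Tamar is Ee.
Their cross gives offspring ratios 1/4 EE : 1/2 Ee : 1/4 ee. Conditioning on Uma being unaffected, P(Ee) = 1/2 / 3/4 = 2/3.

2/3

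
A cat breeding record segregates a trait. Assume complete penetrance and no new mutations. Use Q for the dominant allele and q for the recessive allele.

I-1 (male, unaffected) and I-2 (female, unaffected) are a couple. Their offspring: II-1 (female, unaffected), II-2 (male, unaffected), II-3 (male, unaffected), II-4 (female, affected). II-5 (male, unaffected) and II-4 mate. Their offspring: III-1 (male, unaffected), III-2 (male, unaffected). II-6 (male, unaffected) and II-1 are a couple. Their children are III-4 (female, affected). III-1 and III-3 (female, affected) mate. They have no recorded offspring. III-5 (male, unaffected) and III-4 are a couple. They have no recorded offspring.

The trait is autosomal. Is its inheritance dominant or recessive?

I-1 and I-2 are both unaffected yet have an affected child II-4. Under dominance, an affected child requires at least one affected parent, so the trait cannot be dominant.

recessive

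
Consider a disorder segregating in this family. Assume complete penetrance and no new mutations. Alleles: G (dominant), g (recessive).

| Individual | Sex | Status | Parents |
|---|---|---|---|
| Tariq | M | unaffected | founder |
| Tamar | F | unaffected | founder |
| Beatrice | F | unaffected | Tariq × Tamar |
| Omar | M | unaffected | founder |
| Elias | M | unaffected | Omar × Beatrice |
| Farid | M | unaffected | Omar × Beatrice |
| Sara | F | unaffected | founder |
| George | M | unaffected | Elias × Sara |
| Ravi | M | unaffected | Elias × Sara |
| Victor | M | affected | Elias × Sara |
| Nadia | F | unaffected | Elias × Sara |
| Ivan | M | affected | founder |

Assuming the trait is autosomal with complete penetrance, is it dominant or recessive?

recessive

Elias and Sara are both unaffected yet have an affected child Victor. Under dominance, an affected child requires at least one affected parent, so the trait cannot be dominant.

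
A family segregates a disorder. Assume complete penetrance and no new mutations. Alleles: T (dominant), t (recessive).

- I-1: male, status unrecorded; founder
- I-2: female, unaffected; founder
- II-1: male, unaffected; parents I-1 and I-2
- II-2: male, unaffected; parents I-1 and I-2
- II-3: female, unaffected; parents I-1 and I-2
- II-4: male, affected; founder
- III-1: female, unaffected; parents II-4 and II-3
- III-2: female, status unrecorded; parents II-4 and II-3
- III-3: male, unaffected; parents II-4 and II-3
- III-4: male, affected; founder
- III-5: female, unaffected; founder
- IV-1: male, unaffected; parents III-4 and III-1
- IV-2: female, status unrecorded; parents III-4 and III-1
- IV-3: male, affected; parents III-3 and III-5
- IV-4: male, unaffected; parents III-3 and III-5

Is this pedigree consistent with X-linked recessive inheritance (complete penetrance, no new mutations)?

Yes

A consistent assignment under X-linked recessive exists: I-1 X^T Y, I-2 X^T X^T, II-1 X^T Y, II-2 X^T Y, II-3 X^T X^T, II-4 X^t Y, III-1 X^T X^t, III-2 X^T X^t, III-3 X^T Y, III-4 X^t Y, III-5 X^T X^t, IV-1 X^T Y, IV-2 X^T X^t, IV-3 X^t Y, IV-4 X^T Y.
In this assignment every recorded phenotype matches its genotype and every non-founder's genotype is obtainable from its parents' genotypes, so the pedigree is consistent.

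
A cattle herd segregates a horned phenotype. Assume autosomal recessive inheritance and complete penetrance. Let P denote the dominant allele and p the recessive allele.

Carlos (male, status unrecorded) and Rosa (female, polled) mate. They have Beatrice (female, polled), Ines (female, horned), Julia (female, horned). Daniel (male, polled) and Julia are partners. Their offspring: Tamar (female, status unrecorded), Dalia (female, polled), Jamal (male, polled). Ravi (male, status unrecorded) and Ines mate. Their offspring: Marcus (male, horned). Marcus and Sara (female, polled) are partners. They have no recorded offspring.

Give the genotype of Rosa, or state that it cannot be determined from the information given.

From phenotype alone, Rosa is PP or Pp.
Rosa is polled so carries P and passed p to Ines (pp), so Rosa is Pp.

Pp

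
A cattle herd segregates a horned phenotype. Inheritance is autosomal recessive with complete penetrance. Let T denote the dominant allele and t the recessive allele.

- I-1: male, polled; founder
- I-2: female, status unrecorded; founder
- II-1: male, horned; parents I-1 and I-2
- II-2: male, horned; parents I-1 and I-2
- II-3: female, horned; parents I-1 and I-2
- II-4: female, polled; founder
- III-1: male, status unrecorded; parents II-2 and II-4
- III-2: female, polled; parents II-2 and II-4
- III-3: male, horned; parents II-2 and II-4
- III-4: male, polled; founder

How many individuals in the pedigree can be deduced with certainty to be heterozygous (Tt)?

3

Obligate heterozygotes: I-1 is polled so carries T and passed t to II-1 (tt), so I-1 is Tt; II-4 is polled so carries T and passed t to III-3 (tt), so II-4 is Tt; III-2 is polled so carries T and received t from II-2 (tt), so III-2 is Tt.
Every other individual is either homozygous by phenotype or has at least one consistent homozygous assignment, so the count is 3.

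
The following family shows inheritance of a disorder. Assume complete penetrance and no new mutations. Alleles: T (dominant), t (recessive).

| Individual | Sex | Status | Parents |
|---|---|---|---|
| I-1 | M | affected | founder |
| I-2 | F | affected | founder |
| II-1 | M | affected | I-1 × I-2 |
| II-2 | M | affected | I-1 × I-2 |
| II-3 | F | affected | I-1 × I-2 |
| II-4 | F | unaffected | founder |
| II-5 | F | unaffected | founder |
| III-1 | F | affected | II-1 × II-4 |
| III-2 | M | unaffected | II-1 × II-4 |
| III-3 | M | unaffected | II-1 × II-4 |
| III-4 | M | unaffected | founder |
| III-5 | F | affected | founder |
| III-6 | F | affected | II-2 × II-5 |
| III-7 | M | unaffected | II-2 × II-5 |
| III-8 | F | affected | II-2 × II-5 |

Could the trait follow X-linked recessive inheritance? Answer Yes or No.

A consistent assignment under X-linked recessive exists: I-1 X^t Y, I-2 X^t X^t, II-1 X^t Y, II-2 X^t Y, II-3 X^t X^t, II-4 X^T X^t, II-5 X^T X^t, III-1 X^t X^t, III-2 X^T Y, III-3 X^T Y, III-4 X^T Y, III-5 X^t X^t, III-6 X^t X^t, III-7 X^T Y, III-8 X^t X^t.
In this assignment every recorded phenotype matches its genotype and every non-founder's genotype is obtainable from its parents' genotypes, so the pedigree is consistent.

Yes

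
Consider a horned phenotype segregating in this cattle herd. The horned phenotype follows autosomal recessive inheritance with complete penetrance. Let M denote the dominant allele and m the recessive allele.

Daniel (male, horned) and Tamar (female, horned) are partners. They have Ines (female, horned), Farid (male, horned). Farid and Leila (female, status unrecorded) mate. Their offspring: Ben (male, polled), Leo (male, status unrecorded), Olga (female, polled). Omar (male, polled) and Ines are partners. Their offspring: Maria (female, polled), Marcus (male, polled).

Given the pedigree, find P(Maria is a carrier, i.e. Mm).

1

Maria is polled so carries M and received m from Ines (mm), so Maria is Mm, giving P(Mm) = 1.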